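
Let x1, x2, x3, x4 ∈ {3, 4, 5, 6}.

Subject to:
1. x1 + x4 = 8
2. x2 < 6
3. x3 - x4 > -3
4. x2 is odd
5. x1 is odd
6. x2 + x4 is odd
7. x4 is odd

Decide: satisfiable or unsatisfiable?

Unsatisfiable

Constraint 4 makes x2 odd and constraint 7 makes x4 odd, so x2 + x4 must be even. Constraint 6 says x2 + x4 is odd — contradiction.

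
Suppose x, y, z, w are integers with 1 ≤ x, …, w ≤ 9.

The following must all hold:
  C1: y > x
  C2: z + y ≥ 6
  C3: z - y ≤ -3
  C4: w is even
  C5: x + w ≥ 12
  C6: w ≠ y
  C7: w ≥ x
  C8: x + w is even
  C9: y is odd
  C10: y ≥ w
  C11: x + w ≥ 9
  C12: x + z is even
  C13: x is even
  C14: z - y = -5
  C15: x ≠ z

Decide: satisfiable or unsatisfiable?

Satisfiable

Setting (x, y, z, w) = (6, 7, 2, 6) satisfies everything: constraint 2: z + y = 9; constraint 3: z - y = -5, and the others follow.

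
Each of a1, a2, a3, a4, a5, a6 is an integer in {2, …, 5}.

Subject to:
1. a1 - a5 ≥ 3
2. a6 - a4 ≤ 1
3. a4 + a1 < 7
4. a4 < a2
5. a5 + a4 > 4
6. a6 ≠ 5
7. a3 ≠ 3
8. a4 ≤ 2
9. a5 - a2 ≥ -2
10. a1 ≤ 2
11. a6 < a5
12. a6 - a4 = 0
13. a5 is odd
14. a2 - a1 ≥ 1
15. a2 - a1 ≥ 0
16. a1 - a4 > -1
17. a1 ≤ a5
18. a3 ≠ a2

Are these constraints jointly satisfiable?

Unsatisfiable

Constraints 1, 9, and 14 give a5 − a2 ≥ -2, a2 − a1 ≥ 1, a1 − a5 ≥ 3.
Adding all 3 inequalities: the left sides telescope to 0, and the right sides sum to (-2) + 1 + 3 = 2. So 0 ≥ 2, which is false.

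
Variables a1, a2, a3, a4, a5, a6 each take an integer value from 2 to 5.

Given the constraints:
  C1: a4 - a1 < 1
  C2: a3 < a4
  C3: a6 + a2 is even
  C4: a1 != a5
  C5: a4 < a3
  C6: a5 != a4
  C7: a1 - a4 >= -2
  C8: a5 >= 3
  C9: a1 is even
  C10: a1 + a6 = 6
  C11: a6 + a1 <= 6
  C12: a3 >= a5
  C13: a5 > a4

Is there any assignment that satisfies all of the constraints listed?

Constraints 2, 12, and 13 give a4 < a5, a5 ≤ a3, a3 < a4. Chaining: a4 < a5 ≤ a3 < a4, which forces a4 < a4 — impossible.

Unsatisfiable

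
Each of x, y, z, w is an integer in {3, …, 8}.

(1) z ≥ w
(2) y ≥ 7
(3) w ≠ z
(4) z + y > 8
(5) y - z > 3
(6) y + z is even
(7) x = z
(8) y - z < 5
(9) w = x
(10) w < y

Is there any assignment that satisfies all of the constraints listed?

Unsatisfiable

From constraints 7 and 9, w = x = z, so w = z. But constraint 3 says w ≠ z. Contradiction.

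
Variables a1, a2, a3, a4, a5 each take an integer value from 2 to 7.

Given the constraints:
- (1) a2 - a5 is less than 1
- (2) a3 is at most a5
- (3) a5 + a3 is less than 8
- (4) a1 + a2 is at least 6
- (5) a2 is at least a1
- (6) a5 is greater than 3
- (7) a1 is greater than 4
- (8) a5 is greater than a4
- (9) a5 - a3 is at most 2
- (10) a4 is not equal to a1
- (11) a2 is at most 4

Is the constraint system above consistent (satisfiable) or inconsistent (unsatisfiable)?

Unsatisfiable

From constraint 7: a1 ≥ 5. From constraints 5 and 11: a1 ≤ a2 and a2 ≤ 4, so a1 ≤ 4. But 4 < 5, so no value of a1 works.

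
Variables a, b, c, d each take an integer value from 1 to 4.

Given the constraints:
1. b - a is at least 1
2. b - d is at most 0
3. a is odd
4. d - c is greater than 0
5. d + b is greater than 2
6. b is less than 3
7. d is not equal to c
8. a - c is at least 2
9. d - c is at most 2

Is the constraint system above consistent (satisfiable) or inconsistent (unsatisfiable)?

Unsatisfiable

Constraints 1, 2, 8, and 9 give d − b ≥ 0, b − a ≥ 1, a − c ≥ 2, c − d ≥ -2.
Adding all 4 inequalities: the left sides telescope to 0, and the right sides sum to 0 + 1 + 2 + (-2) = 1. So 0 ≥ 1, which is false.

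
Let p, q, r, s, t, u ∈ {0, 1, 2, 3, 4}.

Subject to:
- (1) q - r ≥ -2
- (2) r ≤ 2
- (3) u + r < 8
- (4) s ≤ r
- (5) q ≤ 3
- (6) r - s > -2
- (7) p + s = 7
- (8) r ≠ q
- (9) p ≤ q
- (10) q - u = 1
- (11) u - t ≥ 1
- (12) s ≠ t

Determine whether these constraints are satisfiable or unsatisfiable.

From constraints 5 and 9: p ≤ q ≤ 3. From constraints 2 and 4: s ≤ r ≤ 2. Hence p + s ≤ 5. But constraint 7 requires p + s = 7, and 7 > 5. Contradiction.

Unsatisfiable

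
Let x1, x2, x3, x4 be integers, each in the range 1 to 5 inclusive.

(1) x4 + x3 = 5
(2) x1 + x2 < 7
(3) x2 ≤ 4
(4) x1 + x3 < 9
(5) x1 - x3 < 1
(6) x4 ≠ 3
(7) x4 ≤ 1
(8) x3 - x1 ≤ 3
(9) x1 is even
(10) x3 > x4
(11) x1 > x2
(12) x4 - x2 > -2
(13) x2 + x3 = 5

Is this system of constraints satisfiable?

Satisfiable

Setting (x1, x2, x3, x4) = (4, 1, 4, 1) satisfies everything: constraint 1: x4 + x3 = 5; constraint 2: x1 + x2 = 5; constraint 4: x1 + x3 = 8, and the others follow.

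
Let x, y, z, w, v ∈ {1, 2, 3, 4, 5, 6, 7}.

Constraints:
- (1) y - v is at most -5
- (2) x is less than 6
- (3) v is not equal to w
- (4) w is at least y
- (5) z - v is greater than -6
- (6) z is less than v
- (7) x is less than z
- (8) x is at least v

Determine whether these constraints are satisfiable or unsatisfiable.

Constraints 6, 7, and 8 give z < v, v ≤ x, x < z. Chaining: z < v ≤ x < z, which forces z < z — impossible.

Unsatisfiable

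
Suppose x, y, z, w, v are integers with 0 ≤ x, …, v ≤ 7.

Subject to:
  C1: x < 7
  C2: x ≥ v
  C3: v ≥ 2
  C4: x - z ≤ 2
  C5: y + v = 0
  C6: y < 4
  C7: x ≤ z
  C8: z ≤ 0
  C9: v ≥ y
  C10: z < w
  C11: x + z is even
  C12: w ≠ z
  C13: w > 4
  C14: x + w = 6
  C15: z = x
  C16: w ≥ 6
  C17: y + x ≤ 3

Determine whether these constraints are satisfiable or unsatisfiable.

Unsatisfiable

From constraints 2 and 3: x ≥ v and v ≥ 2, so x ≥ 2. From constraints 7 and 8: x ≤ z and z ≤ 0, so x ≤ 0. But 0 < 2, so no value of x works.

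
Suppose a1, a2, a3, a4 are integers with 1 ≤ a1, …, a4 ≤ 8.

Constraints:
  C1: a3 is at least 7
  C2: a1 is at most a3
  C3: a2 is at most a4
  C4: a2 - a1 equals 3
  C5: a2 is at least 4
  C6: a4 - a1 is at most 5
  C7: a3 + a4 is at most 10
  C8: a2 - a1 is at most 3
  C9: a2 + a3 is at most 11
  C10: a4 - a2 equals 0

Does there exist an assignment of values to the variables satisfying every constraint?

Unsatisfiable

From constraint 1: a3 ≥ 7. From constraints 3 and 5: a4 ≥ a2 ≥ 4. Hence a3 + a4 ≥ 11. But constraint 7 requires a3 + a4 ≤ 10, and 10 < 11. Contradiction.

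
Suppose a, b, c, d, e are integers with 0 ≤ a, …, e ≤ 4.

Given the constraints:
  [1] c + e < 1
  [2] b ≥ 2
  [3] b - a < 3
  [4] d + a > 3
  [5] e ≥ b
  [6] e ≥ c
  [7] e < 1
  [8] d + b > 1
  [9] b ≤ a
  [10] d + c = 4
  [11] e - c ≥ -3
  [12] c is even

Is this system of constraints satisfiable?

Unsatisfiable

From constraints 2 and 5: e ≥ b and b ≥ 2, so e ≥ 2. From constraint 7: e ≤ 0. But 0 < 2, so no value of e works.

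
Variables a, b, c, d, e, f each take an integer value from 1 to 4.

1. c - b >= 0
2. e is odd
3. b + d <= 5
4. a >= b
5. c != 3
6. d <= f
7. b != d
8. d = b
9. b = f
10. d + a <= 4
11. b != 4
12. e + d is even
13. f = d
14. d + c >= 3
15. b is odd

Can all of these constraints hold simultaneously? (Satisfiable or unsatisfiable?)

From constraints 9 and 13, b = f = d, so b = d. But constraint 7 says b ≠ d. Contradiction.

Unsatisfiable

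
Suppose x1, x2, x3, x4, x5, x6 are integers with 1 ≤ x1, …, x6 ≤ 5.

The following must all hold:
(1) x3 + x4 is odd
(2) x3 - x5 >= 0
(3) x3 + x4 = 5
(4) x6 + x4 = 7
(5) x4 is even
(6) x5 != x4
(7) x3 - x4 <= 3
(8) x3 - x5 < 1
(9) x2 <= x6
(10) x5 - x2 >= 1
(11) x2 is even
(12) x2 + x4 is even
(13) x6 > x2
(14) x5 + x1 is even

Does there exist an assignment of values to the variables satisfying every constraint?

Setting (x1, x2, x3, x4, x5, x6) = (5, 2, 3, 2, 3, 5) satisfies everything: constraint 2: x3 - x5 = 0; constraint 3: x3 + x4 = 5; constraint 4: x6 + x4 = 7, and the others follow.

Satisfiable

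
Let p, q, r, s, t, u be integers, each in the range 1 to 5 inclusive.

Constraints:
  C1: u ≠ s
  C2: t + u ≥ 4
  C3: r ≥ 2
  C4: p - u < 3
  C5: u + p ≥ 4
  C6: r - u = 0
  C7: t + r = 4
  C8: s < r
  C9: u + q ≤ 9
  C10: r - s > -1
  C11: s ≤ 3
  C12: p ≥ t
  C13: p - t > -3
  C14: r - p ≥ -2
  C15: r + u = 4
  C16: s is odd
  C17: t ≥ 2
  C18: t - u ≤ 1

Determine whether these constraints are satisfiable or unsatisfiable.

Take p = 2, q = 5, r = 2, s = 1, t = 2, u = 2. Then constraint 2: t + u = 4; constraint 4: p - u = 0; constraint 5: u + p = 4, and every other listed constraint is also met.

Satisfiable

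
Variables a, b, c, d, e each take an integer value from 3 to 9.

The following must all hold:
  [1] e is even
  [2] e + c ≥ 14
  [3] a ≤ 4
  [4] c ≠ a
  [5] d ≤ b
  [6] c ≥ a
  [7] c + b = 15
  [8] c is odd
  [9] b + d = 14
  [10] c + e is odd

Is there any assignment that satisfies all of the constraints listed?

Satisfiable

Take a = 4, b = 8, c = 7, d = 6, e = 8. Then constraint 2: e + c = 15; constraint 7: c + b = 15; constraint 9: b + d = 14, and every other listed constraint is also met.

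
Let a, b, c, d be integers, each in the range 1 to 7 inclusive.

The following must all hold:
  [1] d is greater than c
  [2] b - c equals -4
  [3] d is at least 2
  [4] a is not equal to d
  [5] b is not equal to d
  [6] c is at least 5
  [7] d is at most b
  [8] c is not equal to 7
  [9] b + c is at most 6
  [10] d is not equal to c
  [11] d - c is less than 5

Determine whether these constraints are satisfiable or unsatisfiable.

Unsatisfiable

From constraints 3 and 7: b ≥ d ≥ 2. From constraint 6: c ≥ 5. Hence b + c ≥ 7. But constraint 9 requires b + c ≤ 6, and 6 < 7. Contradiction.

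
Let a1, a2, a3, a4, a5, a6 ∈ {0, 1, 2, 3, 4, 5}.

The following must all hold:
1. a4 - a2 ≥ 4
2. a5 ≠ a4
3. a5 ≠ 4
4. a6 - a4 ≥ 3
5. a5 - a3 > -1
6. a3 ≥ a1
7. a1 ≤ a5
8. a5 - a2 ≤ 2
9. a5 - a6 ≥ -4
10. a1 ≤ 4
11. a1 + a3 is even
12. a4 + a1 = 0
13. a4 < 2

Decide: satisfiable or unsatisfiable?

Constraints 1, 4, 8, and 9 give a4 − a2 ≥ 4, a2 − a5 ≥ -2, a5 − a6 ≥ -4, a6 − a4 ≥ 3.
Adding all 4 inequalities: the left sides telescope to 0, and the right sides sum to 4 + (-2) + (-4) + 3 = 1. So 0 ≥ 1, which is false.

Unsatisfiable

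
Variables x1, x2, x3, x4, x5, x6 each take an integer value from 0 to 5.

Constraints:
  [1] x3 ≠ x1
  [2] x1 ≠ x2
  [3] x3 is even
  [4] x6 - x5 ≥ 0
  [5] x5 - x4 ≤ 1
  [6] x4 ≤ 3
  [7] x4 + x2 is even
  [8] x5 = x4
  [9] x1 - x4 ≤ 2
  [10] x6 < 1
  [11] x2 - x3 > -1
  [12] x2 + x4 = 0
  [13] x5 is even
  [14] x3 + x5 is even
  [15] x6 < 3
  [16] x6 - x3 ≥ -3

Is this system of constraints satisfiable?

The assignment x1 = 1, x2 = 0, x3 = 0, x4 = 0, x5 = 0, x6 = 0 works:
  constraint 4 holds since x6 - x5 = 0.
  constraint 5 holds since x5 - x4 = 0.
The rest check out directly.

Satisfiable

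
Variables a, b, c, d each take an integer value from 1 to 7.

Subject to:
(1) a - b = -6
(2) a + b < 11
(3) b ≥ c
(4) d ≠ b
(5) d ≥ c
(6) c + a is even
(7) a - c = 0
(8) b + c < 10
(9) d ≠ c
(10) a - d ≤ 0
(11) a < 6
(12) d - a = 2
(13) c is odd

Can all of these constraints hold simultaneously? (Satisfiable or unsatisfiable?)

One satisfying assignment is a = 1, b = 7, c = 1, d = 3.
For the less obvious constraints — constraint 1: a - b = -6; constraint 2: a + b = 8; constraint 7: a - c = 0 — and the others hold by inspection.

Satisfiable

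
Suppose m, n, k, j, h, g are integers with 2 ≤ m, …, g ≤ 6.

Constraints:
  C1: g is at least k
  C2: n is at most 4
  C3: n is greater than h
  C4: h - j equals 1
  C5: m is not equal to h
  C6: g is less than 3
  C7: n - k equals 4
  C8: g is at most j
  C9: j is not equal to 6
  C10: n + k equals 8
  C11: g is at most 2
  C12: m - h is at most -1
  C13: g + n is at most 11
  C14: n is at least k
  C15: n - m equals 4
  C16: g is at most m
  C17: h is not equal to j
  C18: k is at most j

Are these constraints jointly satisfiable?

From constraint 2: n ≤ 4. From constraints 1 and 11: k ≤ g ≤ 2. Hence n + k ≤ 6. But constraint 10 requires n + k = 8, and 8 > 6. Contradiction.

Unsatisfiable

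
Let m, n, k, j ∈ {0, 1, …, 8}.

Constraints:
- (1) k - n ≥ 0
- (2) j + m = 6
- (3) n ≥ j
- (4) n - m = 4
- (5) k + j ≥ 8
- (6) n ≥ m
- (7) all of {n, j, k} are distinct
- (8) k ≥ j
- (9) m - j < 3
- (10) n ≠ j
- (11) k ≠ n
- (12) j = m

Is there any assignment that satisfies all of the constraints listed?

Setting (m, n, k, j) = (3, 7, 8, 3) satisfies everything: constraint 1: k - n = 1; constraint 2: j + m = 6; constraint 4: n - m = 4, and the others follow.

Satisfiable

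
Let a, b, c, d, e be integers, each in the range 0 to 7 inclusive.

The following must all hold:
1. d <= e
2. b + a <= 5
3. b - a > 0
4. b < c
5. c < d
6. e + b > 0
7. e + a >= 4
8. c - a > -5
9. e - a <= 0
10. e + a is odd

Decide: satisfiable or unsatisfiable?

Unsatisfiable

Constraints 1, 3, 4, 5, and 9 give e ≤ a, a < b, b < c, c < d, d ≤ e. Chaining: e ≤ a < b < c < d ≤ e, which forces e < e — impossible.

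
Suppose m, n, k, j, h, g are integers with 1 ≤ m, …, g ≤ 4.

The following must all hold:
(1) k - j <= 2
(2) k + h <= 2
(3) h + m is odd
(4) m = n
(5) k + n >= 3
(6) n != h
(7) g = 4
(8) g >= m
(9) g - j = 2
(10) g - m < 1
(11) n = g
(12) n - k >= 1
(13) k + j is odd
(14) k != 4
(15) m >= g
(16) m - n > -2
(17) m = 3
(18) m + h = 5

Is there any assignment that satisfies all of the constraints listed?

Unsatisfiable

Constraint 17 fixes m = 3 and constraint 7 fixes g = 4. Constraints 4 and 11 give m = n = g, so m = g. But 3 ≠ 4 — contradiction.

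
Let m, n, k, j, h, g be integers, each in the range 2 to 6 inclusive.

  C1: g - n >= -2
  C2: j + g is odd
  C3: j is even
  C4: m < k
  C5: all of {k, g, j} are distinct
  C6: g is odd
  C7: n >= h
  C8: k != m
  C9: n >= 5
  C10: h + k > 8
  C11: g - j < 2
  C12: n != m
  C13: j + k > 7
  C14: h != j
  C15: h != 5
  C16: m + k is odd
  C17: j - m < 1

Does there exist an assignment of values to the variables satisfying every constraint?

Satisfiable

The assignment m = 3, n = 5, k = 6, j = 2, h = 3, g = 3 works:
  constraint 1 holds since g - n = -2.
  constraint 10 holds since h + k = 9.
  constraint 11 holds since g - j = 1.
The rest check out directly.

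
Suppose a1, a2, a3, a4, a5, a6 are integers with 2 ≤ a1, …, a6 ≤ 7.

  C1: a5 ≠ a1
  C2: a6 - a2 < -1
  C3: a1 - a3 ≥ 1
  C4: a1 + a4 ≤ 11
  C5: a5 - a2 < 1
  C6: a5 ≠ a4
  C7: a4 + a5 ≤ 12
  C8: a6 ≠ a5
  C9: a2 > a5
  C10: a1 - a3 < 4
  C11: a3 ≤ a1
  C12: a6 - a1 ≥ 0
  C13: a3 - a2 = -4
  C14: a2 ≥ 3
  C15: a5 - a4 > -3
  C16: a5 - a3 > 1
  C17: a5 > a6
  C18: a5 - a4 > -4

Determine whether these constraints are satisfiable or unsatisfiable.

Satisfiable

The assignment a1 = 3, a2 = 6, a3 = 2, a4 = 6, a5 = 5, a6 = 4 works:
  constraint 2 holds since a6 - a2 = -2.
  constraint 3 holds since a1 - a3 = 1.
The rest check out directly.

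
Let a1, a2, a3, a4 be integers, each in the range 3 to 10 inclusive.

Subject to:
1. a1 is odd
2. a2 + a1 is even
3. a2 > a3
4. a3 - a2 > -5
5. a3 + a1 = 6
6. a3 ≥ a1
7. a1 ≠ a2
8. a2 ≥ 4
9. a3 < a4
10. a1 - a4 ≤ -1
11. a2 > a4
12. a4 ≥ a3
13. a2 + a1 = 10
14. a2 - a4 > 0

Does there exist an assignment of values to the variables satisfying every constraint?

One satisfying assignment is a1 = 3, a2 = 7, a3 = 3, a4 = 5.
For the less obvious constraints — constraint 4: a3 - a2 = -4; constraint 5: a3 + a1 = 6; constraint 10: a1 - a4 = -2 — and the others hold by inspection.

Satisfiable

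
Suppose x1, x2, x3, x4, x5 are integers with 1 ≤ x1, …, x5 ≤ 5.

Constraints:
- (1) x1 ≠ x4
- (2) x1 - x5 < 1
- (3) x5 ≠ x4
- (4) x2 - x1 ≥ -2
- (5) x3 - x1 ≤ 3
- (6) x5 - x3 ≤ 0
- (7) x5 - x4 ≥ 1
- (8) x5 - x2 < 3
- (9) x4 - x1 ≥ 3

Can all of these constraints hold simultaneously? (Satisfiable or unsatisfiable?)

Constraints 5, 6, 7, and 9 give x1 − x3 ≥ -3, x3 − x5 ≥ 0, x5 − x4 ≥ 1, x4 − x1 ≥ 3.
Adding all 4 inequalities: the left sides telescope to 0, and the right sides sum to (-3) + 0 + 1 + 3 = 1. So 0 ≥ 1, which is false.

Unsatisfiable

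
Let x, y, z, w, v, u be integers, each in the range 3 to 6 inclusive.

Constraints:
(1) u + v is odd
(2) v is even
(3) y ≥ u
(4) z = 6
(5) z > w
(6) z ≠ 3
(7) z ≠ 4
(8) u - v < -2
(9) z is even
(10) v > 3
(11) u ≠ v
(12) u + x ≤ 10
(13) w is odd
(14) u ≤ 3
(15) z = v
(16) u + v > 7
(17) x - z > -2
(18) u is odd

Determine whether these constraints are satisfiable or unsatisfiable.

Take x = 6, y = 3, z = 6, w = 5, v = 6, u = 3. Then constraint 8: u - v = -3; constraint 12: u + x = 9; constraint 16: u + v = 9, and every other listed constraint is also met.

Satisfiable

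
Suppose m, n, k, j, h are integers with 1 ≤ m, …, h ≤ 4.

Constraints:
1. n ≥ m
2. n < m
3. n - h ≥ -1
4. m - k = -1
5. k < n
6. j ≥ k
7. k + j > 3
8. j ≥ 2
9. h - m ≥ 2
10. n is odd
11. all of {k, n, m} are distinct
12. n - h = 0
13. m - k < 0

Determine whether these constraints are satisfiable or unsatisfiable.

Unsatisfiable

Constraints 2, 5, and 13 give m < k, k < n, n < m. Chaining: m < k < n < m, which forces m < m — impossible.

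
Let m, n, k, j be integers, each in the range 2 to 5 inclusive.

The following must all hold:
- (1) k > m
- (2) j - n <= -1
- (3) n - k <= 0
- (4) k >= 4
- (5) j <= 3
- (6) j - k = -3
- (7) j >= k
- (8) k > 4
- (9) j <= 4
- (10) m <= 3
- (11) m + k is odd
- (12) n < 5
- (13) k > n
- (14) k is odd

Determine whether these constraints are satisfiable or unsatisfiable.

From constraint 4: k ≥ 4. From constraints 5 and 7: k ≤ j and j ≤ 3, so k ≤ 3. But 3 < 4, so no value of k works.

Unsatisfiable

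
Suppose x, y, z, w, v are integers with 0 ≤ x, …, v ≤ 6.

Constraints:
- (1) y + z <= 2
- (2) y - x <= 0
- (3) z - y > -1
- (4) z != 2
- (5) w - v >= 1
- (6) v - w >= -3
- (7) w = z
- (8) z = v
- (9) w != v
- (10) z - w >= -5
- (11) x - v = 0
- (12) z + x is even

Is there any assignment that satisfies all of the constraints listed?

From constraints 7 and 8, w = z = v, so w = v. But constraint 9 says w ≠ v. Contradiction.

Unsatisfiable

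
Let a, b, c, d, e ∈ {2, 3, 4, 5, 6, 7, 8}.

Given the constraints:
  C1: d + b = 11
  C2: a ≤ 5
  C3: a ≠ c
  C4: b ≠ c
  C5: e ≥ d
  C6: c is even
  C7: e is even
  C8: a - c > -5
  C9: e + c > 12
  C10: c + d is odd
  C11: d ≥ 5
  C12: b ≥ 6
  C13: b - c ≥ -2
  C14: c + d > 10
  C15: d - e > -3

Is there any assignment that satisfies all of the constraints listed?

Satisfiable

The assignment a = 5, b = 6, c = 8, d = 5, e = 6 works:
  constraint 1 holds since d + b = 11.
  constraint 8 holds since a - c = -3.
  constraint 9 holds since e + c = 14.
The rest check out directly.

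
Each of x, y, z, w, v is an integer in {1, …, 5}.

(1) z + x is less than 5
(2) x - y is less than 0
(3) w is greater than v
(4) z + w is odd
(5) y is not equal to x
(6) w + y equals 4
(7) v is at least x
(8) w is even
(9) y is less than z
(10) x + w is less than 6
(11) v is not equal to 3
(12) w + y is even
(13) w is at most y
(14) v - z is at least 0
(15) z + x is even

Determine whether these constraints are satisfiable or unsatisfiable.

Unsatisfiable

Constraints 3, 9, 13, and 14 give w ≤ y, y < z, z ≤ v, v < w. Chaining: w ≤ y < z ≤ v < w, which forces w < w — impossible.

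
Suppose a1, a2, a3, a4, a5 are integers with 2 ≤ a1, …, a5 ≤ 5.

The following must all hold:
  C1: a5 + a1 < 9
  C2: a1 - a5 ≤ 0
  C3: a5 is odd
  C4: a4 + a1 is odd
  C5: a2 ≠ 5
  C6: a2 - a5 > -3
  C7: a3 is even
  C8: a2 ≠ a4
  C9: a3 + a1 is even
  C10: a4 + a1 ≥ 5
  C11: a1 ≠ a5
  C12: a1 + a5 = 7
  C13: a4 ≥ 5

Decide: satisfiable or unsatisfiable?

Satisfiable

Take a1 = 2, a2 = 3, a3 = 2, a4 = 5, a5 = 5. Then constraint 1: a5 + a1 = 7; constraint 2: a1 - a5 = -3, and every other listed constraint is also met.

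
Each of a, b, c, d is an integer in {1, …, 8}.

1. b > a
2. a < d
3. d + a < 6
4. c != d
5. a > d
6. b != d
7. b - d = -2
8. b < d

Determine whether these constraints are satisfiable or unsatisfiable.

Unsatisfiable

Constraints 1, 5, and 8 give a < b, b < d, d < a. Chaining: a < b < d < a, which forces a < a — impossible.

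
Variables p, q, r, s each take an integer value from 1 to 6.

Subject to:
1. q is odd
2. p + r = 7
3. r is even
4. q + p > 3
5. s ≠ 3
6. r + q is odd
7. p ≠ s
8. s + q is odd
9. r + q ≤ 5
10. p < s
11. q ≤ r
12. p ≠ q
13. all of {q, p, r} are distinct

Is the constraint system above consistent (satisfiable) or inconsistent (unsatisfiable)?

Satisfiable

Setting (p, q, r, s) = (3, 1, 4, 4) satisfies everything: constraint 2: p + r = 7; constraint 4: q + p = 4; constraint 9: r + q = 5, and the others follow.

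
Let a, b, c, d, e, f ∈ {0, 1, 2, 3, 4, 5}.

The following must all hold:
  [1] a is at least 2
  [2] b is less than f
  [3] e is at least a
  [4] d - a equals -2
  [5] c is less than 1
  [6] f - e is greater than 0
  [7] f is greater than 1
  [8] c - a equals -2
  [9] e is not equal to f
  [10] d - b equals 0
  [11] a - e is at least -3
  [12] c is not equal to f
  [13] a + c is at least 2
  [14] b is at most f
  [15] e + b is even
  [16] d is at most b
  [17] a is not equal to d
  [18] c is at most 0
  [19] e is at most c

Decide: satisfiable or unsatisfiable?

Unsatisfiable

From constraints 1 and 3: e ≥ a and a ≥ 2, so e ≥ 2. From constraints 18 and 19: e ≤ c and c ≤ 0, so e ≤ 0. But 0 < 2, so no value of e works.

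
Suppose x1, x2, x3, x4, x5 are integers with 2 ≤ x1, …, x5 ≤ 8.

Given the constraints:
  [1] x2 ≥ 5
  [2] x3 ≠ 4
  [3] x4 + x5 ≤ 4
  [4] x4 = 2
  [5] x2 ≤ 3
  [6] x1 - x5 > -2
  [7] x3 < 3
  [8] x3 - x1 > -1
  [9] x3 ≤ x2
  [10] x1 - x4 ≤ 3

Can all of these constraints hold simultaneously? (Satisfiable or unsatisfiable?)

Unsatisfiable

From constraint 1: x2 ≥ 5. From constraint 5: x2 ≤ 3. But 3 < 5, so no value of x2 works.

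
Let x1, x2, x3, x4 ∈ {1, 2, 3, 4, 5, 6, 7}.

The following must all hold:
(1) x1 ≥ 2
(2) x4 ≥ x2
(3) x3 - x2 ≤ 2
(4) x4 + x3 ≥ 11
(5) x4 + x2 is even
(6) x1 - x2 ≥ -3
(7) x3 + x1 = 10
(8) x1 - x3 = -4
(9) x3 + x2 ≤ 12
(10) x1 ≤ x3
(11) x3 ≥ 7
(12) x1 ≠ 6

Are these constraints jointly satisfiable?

Satisfiable

Try x1 = 3, x2 = 5, x3 = 7, x4 = 7.
Check constraint 3: x3 - x2 = 2; constraint 4: x4 + x3 = 14. The remaining constraints are straightforward to verify.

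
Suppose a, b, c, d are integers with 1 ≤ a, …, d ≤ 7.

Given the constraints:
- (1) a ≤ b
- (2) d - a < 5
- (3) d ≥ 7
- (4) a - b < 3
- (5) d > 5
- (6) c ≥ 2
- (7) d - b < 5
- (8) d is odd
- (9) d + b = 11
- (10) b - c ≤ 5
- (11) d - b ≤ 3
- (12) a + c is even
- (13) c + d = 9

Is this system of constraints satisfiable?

Satisfiable

Try a = 4, b = 4, c = 2, d = 7.
Check constraint 2: d - a = 3; constraint 4: a - b = 0; constraint 7: d - b = 3. The remaining constraints are straightforward to verify.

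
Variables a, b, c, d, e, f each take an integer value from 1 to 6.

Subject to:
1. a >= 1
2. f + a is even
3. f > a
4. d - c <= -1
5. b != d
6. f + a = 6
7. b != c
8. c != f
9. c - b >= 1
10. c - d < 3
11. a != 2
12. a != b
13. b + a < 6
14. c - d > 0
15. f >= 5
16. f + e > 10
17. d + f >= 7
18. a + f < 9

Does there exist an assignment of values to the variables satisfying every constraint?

Satisfiable

Take a = 1, b = 3, c = 6, d = 4, e = 6, f = 5. Then constraint 4: d - c = -2; constraint 6: f + a = 6; constraint 9: c - b = 3, and every other listed constraint is also met.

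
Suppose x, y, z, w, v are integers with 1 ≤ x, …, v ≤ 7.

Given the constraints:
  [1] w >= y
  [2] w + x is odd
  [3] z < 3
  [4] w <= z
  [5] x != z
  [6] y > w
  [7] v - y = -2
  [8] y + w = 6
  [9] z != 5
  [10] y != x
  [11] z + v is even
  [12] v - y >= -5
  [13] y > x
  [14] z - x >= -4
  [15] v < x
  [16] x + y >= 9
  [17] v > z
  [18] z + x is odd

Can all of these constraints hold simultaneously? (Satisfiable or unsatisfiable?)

Unsatisfiable

Constraints 1, 4, 13, 15, and 17 give w ≤ z, z < v, v < x, x < y, y ≤ w. Chaining: w ≤ z < v < x < y ≤ w, which forces w < w — impossible.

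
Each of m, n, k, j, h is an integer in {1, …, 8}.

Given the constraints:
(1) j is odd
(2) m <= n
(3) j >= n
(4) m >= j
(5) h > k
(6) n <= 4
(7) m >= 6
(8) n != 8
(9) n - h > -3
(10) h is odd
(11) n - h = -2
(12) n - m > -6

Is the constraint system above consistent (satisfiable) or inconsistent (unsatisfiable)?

From constraint 7: m ≥ 6. From constraints 2 and 6: m ≤ n and n ≤ 4, so m ≤ 4. But 4 < 6, so no value of m works.

Unsatisfiable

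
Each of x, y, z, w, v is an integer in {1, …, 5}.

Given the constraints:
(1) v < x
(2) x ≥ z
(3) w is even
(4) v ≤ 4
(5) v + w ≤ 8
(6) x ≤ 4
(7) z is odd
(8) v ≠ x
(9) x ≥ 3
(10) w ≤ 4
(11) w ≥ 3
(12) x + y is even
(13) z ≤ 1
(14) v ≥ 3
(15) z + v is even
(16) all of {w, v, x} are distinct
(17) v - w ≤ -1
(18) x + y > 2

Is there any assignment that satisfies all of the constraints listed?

Unsatisfiable

Constraints 4, 6, 9, 10, 11, and 14 confine each of w, v, x to the 2 values {3, 4}.
Constraint 16 requires all 3 of them to be distinct, but only 2 values are available — impossible by the pigeonhole principle.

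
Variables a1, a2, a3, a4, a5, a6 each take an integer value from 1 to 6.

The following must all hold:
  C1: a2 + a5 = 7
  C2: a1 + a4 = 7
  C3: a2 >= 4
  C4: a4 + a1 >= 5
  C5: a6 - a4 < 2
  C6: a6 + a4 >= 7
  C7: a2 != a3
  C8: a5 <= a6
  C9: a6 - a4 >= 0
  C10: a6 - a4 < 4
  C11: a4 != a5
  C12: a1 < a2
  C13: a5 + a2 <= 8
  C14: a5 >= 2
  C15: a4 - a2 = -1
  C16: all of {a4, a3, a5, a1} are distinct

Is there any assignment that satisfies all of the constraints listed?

Take a1 = 3, a2 = 5, a3 = 6, a4 = 4, a5 = 2, a6 = 5. Then constraint 1: a2 + a5 = 7; constraint 2: a1 + a4 = 7, and every other listed constraint is also met.

Satisfiable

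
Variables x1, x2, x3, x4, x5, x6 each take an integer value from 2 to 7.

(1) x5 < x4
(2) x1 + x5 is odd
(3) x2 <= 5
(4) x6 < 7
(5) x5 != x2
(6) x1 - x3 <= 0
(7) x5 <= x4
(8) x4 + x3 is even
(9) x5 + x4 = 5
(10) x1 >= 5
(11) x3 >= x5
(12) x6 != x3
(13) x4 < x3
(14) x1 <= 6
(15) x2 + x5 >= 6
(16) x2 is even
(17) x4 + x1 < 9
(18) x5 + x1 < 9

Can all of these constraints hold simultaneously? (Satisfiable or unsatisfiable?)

One satisfying assignment is x1 = 5, x2 = 4, x3 = 7, x4 = 3, x5 = 2, x6 = 4.
For the less obvious constraints — constraint 6: x1 - x3 = -2; constraint 9: x5 + x4 = 5; constraint 15: x2 + x5 = 6 — and the others hold by inspection.

Satisfiable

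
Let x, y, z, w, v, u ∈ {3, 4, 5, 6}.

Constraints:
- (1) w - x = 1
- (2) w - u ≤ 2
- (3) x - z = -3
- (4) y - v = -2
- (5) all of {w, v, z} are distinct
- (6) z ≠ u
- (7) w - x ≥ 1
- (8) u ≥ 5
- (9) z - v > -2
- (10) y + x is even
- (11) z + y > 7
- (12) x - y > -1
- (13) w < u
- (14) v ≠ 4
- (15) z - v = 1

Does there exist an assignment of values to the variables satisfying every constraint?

The assignment x = 3, y = 3, z = 6, w = 4, v = 5, u = 5 works:
  constraint 1 holds since w - x = 1.
  constraint 2 holds since w - u = -1.
The rest check out directly.

Satisfiable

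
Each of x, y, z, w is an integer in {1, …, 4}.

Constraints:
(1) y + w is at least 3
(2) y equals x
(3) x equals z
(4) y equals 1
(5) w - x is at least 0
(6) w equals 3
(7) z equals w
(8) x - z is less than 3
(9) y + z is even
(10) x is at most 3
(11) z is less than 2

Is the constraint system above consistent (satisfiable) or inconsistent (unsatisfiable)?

Constraint 4 fixes y = 1 and constraint 6 fixes w = 3. Constraints 2, 3, and 7 give y = x = z = w, so y = w. But 1 ≠ 3 — contradiction.

Unsatisfiable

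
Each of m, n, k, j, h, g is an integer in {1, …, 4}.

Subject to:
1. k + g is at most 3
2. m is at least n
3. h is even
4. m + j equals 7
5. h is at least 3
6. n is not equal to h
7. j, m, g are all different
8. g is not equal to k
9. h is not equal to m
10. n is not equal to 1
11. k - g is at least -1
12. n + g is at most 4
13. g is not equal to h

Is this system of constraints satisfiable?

Satisfiable

One satisfying assignment is m = 3, n = 2, k = 2, j = 4, h = 4, g = 1.
For the less obvious constraints — constraint 1: k + g = 3; constraint 4: m + j = 7; constraint 11: k - g = 1 — and the others hold by inspection.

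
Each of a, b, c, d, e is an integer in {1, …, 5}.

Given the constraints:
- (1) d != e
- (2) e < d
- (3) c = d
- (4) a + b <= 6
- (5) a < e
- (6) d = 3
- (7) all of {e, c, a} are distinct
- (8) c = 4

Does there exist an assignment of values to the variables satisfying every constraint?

Unsatisfiable

Constraint 8 fixes c = 4 and constraint 6 fixes d = 3, but constraint 3 requires c = d. Since 4 ≠ 3, contradiction.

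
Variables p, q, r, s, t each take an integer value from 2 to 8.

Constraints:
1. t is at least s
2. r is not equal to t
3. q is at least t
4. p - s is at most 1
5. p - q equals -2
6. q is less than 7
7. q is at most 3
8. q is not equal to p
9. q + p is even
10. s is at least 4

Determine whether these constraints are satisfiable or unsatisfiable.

From constraints 1 and 10: t ≥ s and s ≥ 4, so t ≥ 4. From constraints 3 and 7: t ≤ q and q ≤ 3, so t ≤ 3. But 3 < 4, so no value of t works.

Unsatisfiable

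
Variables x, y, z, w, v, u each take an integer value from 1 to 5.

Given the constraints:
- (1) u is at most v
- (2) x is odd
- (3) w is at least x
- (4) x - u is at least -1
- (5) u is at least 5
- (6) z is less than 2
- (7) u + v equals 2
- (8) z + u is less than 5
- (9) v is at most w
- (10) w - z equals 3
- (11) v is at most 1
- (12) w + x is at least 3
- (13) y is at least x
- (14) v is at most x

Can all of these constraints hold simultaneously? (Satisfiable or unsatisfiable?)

Unsatisfiable

From constraint 5: u ≥ 5. From constraints 1 and 11: u ≤ v and v ≤ 1, so u ≤ 1. But 1 < 5, so no value of u works.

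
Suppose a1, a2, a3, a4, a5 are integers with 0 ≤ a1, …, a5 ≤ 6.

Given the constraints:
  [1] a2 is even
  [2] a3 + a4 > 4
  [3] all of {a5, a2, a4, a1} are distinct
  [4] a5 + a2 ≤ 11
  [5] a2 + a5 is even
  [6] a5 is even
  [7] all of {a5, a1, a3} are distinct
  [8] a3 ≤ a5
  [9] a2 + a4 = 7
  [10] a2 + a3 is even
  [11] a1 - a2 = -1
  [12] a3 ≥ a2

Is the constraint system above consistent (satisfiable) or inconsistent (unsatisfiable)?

Try a1 = 1, a2 = 2, a3 = 2, a4 = 5, a5 = 6.
Check constraint 2: a3 + a4 = 7; constraint 4: a5 + a2 = 8. The remaining constraints are straightforward to verify.

Satisfiable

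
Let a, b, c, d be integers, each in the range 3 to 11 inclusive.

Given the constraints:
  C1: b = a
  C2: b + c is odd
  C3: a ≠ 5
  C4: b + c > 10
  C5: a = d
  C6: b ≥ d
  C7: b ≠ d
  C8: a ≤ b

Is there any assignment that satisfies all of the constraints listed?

From constraints 1 and 5, b = a = d, so b = d. But constraint 7 says b ≠ d. Contradiction.

Unsatisfiable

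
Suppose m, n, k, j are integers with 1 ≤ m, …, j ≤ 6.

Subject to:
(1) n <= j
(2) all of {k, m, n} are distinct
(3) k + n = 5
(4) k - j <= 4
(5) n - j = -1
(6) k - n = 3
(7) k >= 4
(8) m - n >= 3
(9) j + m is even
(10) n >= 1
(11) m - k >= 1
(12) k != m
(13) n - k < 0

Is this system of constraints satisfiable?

The assignment m = 6, n = 1, k = 4, j = 2 works:
  constraint 3 holds since k + n = 5.
  constraint 4 holds since k - j = 2.
  constraint 5 holds since n - j = -1.
The rest check out directly.

Satisfiable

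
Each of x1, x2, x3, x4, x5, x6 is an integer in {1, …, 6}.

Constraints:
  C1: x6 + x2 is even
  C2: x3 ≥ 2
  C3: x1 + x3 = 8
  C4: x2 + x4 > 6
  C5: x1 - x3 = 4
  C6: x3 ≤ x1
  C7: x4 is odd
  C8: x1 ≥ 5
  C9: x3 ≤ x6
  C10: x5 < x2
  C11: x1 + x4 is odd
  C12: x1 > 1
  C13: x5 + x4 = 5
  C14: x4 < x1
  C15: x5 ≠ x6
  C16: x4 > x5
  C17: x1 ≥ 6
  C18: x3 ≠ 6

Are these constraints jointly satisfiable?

Satisfiable

One satisfying assignment is x1 = 6, x2 = 4, x3 = 2, x4 = 3, x5 = 2, x6 = 4.
For the less obvious constraints — constraint 3: x1 + x3 = 8; constraint 4: x2 + x4 = 7 — and the others hold by inspection.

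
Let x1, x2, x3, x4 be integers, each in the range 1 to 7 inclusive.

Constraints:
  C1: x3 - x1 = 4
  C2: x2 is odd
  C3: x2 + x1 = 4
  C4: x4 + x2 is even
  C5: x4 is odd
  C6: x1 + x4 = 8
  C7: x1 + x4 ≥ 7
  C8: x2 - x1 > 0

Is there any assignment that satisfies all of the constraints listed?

Take x1 = 1, x2 = 3, x3 = 5, x4 = 7. Then constraint 1: x3 - x1 = 4; constraint 3: x2 + x1 = 4, and every other listed constraint is also met.

Satisfiable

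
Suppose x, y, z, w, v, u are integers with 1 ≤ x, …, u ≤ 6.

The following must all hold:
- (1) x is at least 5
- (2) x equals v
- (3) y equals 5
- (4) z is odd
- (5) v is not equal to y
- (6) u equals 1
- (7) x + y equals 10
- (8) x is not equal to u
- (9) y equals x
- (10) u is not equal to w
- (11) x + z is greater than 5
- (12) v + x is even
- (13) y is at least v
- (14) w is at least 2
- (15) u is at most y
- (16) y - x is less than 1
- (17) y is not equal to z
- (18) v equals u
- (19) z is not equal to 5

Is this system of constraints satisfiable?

Unsatisfiable

Constraint 3 fixes y = 5 and constraint 6 fixes u = 1. Constraints 2, 9, and 18 give y = x = v = u, so y = u. But 5 ≠ 1 — contradiction.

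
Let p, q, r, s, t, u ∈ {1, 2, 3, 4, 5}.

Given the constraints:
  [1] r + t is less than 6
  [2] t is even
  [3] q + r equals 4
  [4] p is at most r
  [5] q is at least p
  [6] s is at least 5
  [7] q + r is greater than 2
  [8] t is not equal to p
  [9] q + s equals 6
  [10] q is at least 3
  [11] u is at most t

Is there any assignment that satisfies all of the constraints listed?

From constraint 10: q ≥ 3. From constraint 6: s ≥ 5. Hence q + s ≥ 8. But constraint 9 requires q + s = 6, and 6 < 8. Contradiction.

Unsatisfiable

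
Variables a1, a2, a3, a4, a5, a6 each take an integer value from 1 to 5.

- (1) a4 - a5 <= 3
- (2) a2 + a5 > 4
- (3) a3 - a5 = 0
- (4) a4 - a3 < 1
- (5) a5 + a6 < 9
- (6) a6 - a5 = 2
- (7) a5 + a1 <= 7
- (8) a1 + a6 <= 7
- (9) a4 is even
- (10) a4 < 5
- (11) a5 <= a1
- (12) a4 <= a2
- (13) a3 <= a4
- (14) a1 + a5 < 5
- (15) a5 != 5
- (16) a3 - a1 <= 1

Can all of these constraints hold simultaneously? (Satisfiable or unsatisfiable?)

Satisfiable

Try a1 = 2, a2 = 3, a3 = 2, a4 = 2, a5 = 2, a6 = 4.
Check constraint 1: a4 - a5 = 0; constraint 2: a2 + a5 = 5. The remaining constraints are straightforward to verify.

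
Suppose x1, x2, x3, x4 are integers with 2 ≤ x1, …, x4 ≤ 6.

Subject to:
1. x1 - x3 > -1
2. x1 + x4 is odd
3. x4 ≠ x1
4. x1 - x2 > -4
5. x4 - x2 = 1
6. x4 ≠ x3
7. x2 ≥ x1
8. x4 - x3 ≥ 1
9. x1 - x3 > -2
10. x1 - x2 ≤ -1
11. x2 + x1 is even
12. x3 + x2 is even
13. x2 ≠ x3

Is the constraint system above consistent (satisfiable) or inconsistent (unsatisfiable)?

Satisfiable

One satisfying assignment is x1 = 2, x2 = 4, x3 = 2, x4 = 5.
For the less obvious constraints — constraint 1: x1 - x3 = 0; constraint 4: x1 - x2 = -2 — and the others hold by inspection.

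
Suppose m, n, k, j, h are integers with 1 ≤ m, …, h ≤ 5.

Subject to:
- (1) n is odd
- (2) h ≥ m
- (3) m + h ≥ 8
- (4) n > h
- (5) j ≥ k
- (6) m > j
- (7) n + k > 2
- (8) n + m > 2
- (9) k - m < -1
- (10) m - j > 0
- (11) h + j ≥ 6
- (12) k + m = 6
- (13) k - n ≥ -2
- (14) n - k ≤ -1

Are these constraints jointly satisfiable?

Unsatisfiable

Constraints 2, 4, 5, 10, and 14 give m ≤ h, h < n, n < k, k ≤ j, j < m. Chaining: m ≤ h < n < k ≤ j < m, which forces m < m — impossible.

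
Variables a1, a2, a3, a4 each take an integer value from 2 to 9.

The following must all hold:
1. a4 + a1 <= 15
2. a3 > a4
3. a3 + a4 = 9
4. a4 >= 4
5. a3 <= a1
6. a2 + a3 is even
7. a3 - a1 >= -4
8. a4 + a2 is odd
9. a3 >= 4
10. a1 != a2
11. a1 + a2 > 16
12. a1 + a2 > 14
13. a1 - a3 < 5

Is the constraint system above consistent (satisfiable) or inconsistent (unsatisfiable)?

One satisfying assignment is a1 = 8, a2 = 9, a3 = 5, a4 = 4.
For the less obvious constraints — constraint 1: a4 + a1 = 12; constraint 3: a3 + a4 = 9; constraint 7: a3 - a1 = -3 — and the others hold by inspection.

Satisfiable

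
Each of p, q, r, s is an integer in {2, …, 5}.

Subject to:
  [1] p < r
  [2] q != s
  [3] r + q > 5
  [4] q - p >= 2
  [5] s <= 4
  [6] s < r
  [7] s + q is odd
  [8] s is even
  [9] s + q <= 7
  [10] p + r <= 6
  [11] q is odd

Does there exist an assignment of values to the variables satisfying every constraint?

Try p = 2, q = 5, r = 3, s = 2.
Check constraint 3: r + q = 8; constraint 4: q - p = 3; constraint 9: s + q = 7. The remaining constraints are straightforward to verify.

Satisfiable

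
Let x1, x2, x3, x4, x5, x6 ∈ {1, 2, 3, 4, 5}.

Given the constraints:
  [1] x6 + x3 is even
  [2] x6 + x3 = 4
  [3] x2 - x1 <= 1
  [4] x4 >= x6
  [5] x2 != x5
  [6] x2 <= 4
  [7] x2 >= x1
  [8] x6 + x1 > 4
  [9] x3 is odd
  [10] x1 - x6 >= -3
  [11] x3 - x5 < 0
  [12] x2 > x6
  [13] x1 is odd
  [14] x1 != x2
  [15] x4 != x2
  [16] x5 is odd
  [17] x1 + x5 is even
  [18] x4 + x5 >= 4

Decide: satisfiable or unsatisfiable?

Try x1 = 3, x2 = 4, x3 = 1, x4 = 3, x5 = 3, x6 = 3.
Check constraint 2: x6 + x3 = 4; constraint 3: x2 - x1 = 1; constraint 8: x6 + x1 = 6. The remaining constraints are straightforward to verify.

Satisfiable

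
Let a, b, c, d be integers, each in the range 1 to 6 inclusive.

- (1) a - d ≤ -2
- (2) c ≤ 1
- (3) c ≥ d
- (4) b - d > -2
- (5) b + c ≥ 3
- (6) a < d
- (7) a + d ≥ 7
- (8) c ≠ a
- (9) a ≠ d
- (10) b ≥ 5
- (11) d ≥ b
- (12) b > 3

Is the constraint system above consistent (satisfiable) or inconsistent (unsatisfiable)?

Unsatisfiable

From constraints 10 and 11: d ≥ b and b ≥ 5, so d ≥ 5. From constraints 2 and 3: d ≤ c and c ≤ 1, so d ≤ 1. But 1 < 5, so no value of d works.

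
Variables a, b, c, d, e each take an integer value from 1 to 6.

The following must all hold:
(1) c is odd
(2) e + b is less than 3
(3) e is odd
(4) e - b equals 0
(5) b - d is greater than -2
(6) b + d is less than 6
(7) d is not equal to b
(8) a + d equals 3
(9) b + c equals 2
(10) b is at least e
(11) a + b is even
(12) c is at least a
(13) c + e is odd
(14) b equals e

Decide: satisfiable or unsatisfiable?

Constraint 1 makes c odd and constraint 3 makes e odd, so c + e must be even. Constraint 13 says c + e is odd — contradiction.

Unsatisfiable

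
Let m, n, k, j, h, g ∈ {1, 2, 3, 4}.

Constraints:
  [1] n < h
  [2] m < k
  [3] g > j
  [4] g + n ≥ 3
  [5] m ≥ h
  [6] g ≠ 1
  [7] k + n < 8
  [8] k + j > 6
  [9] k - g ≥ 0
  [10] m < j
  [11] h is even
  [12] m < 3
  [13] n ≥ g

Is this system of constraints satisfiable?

Constraints 1, 3, 5, 10, and 13 give g ≤ n, n < h, h ≤ m, m < j, j < g. Chaining: g ≤ n < h ≤ m < j < g, which forces g < g — impossible.

Unsatisfiable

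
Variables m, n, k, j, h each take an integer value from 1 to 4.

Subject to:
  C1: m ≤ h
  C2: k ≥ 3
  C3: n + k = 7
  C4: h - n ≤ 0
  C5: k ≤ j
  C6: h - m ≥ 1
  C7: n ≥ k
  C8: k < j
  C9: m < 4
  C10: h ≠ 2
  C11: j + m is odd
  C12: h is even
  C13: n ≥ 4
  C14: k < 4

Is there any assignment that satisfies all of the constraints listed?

Satisfiable

Setting (m, n, k, j, h) = (3, 4, 3, 4, 4) satisfies everything: constraint 3: n + k = 7; constraint 4: h - n = 0, and the others follow.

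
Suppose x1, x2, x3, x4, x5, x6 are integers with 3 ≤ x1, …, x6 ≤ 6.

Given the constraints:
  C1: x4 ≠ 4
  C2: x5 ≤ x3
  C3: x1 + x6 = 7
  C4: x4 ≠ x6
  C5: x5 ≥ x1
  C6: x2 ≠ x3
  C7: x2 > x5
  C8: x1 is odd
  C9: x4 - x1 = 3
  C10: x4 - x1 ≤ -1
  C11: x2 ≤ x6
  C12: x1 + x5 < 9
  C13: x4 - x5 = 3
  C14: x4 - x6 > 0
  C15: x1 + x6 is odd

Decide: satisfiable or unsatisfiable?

Constraints 5, 7, 10, 11, and 14 give x2 ≤ x6, x6 < x4, x4 < x1, x1 ≤ x5, x5 < x2. Chaining: x2 ≤ x6 < x4 < x1 ≤ x5 < x2, which forces x2 < x2 — impossible.

Unsatisfiable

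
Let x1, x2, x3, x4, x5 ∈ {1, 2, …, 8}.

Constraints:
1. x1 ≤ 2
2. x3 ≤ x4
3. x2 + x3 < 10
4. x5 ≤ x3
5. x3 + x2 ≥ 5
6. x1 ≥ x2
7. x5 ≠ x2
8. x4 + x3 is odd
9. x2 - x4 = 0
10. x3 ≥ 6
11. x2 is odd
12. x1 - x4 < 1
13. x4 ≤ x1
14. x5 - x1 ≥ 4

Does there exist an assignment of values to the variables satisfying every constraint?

From constraints 2 and 10: x4 ≥ x3 and x3 ≥ 6, so x4 ≥ 6. From constraints 1 and 13: x4 ≤ x1 and x1 ≤ 2, so x4 ≤ 2. But 2 < 6, so no value of x4 works.

Unsatisfiable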